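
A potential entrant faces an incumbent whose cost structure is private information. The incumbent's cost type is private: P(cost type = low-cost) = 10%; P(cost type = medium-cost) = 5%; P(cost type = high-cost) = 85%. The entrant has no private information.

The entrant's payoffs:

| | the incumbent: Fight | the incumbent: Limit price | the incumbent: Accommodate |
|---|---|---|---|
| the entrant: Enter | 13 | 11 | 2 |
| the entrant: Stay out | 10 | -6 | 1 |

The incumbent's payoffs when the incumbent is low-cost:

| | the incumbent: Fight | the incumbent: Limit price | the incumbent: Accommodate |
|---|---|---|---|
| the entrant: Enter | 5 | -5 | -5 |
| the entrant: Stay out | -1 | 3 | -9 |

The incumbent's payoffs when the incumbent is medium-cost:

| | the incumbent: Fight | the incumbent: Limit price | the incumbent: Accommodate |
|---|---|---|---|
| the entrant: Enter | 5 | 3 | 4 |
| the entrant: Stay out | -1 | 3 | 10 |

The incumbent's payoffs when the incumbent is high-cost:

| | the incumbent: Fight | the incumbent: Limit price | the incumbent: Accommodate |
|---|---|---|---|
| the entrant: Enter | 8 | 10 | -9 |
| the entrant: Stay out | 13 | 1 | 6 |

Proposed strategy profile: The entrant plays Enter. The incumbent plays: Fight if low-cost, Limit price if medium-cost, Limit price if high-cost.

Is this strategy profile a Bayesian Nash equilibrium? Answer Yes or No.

The entrant plays Enter: E[Enter] = 0.1·(13) + 0.05·(11) + 0.85·(11) = 11.2; E[Stay out] = -4.4. Best-responding. ✓
The incumbent (cost type low-cost), facing Enter: Fight gives 5, Limit price gives -5, Accommodate gives -5. Proposed Fight is best. ✓
The incumbent (cost type medium-cost), facing Enter: Fight gives 5, Limit price gives 3, Accommodate gives 4. Proposed Limit price is not best — profitable deviation exists. ✗
The incumbent (cost type high-cost), facing Enter: Fight gives 8, Limit price gives 10, Accommodate gives -9. Proposed Limit price is best. ✓

No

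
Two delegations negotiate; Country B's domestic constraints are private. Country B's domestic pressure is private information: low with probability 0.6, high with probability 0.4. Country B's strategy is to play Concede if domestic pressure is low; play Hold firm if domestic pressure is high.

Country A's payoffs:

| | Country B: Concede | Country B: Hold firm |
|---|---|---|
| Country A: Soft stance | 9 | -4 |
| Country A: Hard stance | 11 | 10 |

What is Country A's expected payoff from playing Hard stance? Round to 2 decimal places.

Take the expectation over Country B's domestic pressure, weighting each type's action by its prior probability.
E[Hard stance] = 0.6·11 + 0.4·10 = 6.6 + 4 = 10.6

10.60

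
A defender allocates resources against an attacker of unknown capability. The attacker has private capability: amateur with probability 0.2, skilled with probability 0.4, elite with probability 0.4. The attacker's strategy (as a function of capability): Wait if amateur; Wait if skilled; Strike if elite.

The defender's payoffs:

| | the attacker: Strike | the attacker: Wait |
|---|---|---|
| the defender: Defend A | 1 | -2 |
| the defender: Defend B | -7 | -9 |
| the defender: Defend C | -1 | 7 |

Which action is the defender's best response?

Compute the defender's expected payoff for each action, taking the expectation over the attacker's type.
E[Defend A] = 0.2·(-2) + 0.4·(-2) + 0.4·(1) = -0.8
E[Defend B] = 0.2·(-9) + 0.4·(-9) + 0.4·(-7) = -8.2
E[Defend C] = 0.2·(7) + 0.4·(7) + 0.4·(-1) = 3.8
Best response: Defend C (3.8 is the largest).

Defend C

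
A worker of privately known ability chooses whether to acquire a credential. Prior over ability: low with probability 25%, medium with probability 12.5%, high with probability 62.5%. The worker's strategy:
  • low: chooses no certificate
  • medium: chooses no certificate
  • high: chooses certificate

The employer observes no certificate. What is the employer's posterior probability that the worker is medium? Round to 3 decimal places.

P(no certificate) = 0.25·1 + 0.125·1 + 0.625·0 = 0.375
P(medium | no certificate) = (0.125·1) / 0.375 = 0.125 / 0.375 = 0.333333

0.333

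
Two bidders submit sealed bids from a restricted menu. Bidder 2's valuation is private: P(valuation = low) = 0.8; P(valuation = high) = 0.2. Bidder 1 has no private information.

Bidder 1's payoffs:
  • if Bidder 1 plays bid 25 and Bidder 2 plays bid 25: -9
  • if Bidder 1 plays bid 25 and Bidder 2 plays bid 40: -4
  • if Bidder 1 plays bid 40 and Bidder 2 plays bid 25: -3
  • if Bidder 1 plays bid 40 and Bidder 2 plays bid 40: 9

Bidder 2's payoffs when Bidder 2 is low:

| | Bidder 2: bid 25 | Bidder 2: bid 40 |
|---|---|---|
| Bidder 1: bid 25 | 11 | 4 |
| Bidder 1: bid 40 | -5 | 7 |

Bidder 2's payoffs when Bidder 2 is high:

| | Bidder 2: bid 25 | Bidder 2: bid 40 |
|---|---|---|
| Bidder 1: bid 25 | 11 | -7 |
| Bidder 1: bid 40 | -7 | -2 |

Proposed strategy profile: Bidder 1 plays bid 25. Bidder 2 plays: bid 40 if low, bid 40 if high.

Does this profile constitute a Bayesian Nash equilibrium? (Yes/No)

Bidder 1 plays bid 25: E[bid 25] = 0.8·(-4) + 0.2·(-4) = -4; E[bid 40] = 9. Not best-responding. ✗
Bidder 2 (valuation low), facing bid 25: bid 25 gives 11, bid 40 gives 4. Proposed bid 40 is not best — profitable deviation exists. ✗
Bidder 2 (valuation high), facing bid 25: bid 25 gives 11, bid 40 gives -7. Proposed bid 40 is not best — profitable deviation exists. ✗

No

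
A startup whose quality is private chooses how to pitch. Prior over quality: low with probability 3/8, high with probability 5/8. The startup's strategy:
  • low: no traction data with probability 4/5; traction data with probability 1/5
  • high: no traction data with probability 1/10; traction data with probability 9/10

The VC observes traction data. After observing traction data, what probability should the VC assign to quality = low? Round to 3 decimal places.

P(traction data) = (3/8)·(1/5) + (5/8)·(9/10) = 51/80
P(low | traction data) = ((3/8)·(1/5)) / (51/80) = (3/40) / (51/80) = 2/17

0.118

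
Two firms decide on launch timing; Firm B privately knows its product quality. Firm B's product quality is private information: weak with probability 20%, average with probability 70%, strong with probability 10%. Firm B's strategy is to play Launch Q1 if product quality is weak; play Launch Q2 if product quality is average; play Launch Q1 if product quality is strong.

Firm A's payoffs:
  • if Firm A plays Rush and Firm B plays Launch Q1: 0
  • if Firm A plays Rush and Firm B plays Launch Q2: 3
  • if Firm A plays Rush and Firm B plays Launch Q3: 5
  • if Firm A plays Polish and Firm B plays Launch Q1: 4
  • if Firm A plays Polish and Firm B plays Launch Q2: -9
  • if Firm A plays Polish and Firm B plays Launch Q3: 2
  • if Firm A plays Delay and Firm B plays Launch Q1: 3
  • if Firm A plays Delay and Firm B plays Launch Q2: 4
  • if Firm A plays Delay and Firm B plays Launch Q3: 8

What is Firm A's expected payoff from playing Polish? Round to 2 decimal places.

-5.10

E[Polish] = 0.2·4 + 0.7·(-9) + 0.1·4 = 0.8 + (-6.3) + 0.4 = -5.1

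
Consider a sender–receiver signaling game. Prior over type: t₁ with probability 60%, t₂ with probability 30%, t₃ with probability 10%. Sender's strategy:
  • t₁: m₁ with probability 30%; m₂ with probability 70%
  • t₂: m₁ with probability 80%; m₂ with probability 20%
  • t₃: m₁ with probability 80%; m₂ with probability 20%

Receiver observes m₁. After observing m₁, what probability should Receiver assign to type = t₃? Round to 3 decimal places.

P(m₁) = 0.6·0.3 + 0.3·0.8 + 0.1·0.8 = 0.5
P(t₃ | m₁) = (0.1·0.8) / 0.5 = 0.08 / 0.5 = 0.16

0.160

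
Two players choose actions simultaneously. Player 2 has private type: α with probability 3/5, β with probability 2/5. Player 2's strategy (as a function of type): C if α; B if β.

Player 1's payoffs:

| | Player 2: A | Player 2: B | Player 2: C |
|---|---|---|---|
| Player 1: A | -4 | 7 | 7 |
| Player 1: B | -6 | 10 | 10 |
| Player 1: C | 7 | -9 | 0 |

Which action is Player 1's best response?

E[A] = 3/5·(7) + 2/5·(7) = 7
E[B] = 3/5·(10) + 2/5·(10) = 10
E[C] = 3/5·(0) + 2/5·(-9) = -18/5
Best response: B (10 is the largest).

B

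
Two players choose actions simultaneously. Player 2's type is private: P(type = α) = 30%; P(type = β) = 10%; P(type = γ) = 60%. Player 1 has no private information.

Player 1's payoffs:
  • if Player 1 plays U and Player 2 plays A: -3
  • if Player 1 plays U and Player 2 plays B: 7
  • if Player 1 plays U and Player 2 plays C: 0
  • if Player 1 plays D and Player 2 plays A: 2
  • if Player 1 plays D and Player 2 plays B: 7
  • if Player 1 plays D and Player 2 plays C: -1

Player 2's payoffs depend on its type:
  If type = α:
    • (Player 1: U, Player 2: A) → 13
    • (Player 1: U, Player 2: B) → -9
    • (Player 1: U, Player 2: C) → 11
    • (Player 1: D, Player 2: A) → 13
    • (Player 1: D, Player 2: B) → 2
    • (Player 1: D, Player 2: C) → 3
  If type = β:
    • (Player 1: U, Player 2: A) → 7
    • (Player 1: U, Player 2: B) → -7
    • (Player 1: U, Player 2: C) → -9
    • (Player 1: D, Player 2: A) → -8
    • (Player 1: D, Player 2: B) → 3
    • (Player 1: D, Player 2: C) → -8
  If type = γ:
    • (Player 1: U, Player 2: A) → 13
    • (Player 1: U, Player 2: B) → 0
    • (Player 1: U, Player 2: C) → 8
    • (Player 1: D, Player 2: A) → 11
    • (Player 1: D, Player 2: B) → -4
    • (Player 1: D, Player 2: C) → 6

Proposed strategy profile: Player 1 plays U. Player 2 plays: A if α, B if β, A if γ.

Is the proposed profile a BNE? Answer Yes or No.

No

Player 1 plays U: E[U] = 0.3·(-3) + 0.1·(7) + 0.6·(-3) = -2; E[D] = 2.5. Not best-responding. ✗
Player 2 (type α), facing U: A gives 13, B gives -9, C gives 11. Proposed A is best. ✓
Player 2 (type β), facing U: A gives 7, B gives -7, C gives -9. Proposed B is not best — profitable deviation exists. ✗
Player 2 (type γ), facing U: A gives 13, B gives 0, C gives 8. Proposed A is best. ✓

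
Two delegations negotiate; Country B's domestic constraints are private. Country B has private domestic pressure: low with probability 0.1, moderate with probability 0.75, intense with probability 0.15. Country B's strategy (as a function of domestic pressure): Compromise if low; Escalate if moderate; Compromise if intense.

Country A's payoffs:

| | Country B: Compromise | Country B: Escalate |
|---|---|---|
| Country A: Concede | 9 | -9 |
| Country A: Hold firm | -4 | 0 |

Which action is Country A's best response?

Hold firm

Compute Country A's expected payoff for each action, taking the expectation over Country B's type.
E[Concede] = 0.1·(9) + 0.75·(-9) + 0.15·(9) = -4.5
E[Hold firm] = 0.1·(-4) + 0.75·(0) + 0.15·(-4) = -1
Best response: Hold firm (-1 is the largest).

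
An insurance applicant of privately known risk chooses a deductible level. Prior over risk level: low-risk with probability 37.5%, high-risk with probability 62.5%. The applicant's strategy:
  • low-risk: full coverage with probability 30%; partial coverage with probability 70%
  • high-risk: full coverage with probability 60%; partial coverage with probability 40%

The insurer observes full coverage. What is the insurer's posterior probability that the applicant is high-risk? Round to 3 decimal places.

0.769

P(full coverage) = 0.375·0.3 + 0.625·0.6 = 0.4875
P(high-risk | full coverage) = (0.625·0.6) / 0.4875 = 0.375 / 0.4875 = 0.769231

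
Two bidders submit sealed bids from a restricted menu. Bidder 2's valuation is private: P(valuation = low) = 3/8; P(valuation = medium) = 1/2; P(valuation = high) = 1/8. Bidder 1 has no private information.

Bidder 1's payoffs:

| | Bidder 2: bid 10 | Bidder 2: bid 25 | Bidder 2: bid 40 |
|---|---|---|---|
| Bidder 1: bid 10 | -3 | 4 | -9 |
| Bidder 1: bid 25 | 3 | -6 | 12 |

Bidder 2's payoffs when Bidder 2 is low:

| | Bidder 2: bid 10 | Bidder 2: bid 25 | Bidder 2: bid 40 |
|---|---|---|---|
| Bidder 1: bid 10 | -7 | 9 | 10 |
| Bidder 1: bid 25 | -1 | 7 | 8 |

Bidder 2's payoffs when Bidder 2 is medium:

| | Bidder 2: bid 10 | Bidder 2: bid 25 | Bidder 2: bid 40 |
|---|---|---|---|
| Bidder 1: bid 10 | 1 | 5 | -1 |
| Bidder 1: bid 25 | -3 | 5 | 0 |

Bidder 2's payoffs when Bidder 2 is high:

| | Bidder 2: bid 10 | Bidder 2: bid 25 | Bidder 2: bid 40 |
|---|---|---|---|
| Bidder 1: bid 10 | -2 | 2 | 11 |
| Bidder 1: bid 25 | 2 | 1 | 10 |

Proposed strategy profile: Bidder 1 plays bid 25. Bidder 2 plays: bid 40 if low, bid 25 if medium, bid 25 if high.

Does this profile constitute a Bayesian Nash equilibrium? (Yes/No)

No

Bidder 1 plays bid 25: E[bid 25] = 3/8·(12) + 1/2·(-6) + 1/8·(-6) = 3/4; E[bid 10] = -7/8. Best-responding. ✓
Bidder 2 (valuation low), facing bid 25: bid 10 gives -1, bid 25 gives 7, bid 40 gives 8. Proposed bid 40 is best. ✓
Bidder 2 (valuation medium), facing bid 25: bid 10 gives -3, bid 25 gives 5, bid 40 gives 0. Proposed bid 25 is best. ✓
Bidder 2 (valuation high), facing bid 25: bid 10 gives 2, bid 25 gives 1, bid 40 gives 10. Proposed bid 25 is not best — profitable deviation exists. ✗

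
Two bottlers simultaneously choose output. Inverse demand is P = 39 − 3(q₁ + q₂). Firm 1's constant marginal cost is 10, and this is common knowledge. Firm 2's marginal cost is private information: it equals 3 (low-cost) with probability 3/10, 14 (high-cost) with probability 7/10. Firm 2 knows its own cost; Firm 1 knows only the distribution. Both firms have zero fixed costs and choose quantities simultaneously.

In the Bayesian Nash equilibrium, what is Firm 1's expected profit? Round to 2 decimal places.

Type-c best response for Firm 2: q₂(c) = (39 − c)/6 − q₁/2.
Firm 1 maximizes expected profit; its first-order condition is 39 − 6q₁ − 3E[q₂] − 10 = 0.
Substituting E[q₂] and solving: E[c₂] = 10.7, so q₁ = (39 − 2·10 + 10.7)/9 = 3.3.
E[P] = 39 − 3·(q₁ + E[q₂]) = 19.9; Firm 1's expected profit = (E[P] − 10)·q₁ = (19.9 − 10)·3.3 = 32.67.

32.67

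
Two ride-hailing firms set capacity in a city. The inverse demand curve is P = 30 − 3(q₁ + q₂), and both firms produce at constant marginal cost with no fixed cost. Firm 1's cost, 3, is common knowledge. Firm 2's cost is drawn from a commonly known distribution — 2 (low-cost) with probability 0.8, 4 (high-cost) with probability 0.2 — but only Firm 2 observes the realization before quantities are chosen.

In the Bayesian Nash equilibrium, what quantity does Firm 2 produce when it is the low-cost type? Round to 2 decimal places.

3.20

Type-c best response for Firm 2: q₂(c) = (30 − c)/6 − q₁/2.
Firm 1 maximizes expected profit; its first-order condition is 30 − 6q₁ − 3E[q₂] − 3 = 0.
Substituting E[q₂] and solving: E[c₂] = 2.4, so q₁ = (30 − 2·3 + 2.4)/9 = 2.93333.
q₂(low-cost) = (30 − 2 − 3·2.93333)/6 = 3.2.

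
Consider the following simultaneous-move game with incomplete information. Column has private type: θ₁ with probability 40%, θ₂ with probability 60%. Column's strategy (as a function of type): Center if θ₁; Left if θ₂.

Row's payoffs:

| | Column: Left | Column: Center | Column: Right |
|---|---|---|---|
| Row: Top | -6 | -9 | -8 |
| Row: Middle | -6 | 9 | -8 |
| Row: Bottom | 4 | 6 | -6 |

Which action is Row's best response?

E[Top] = 0.4·(-9) + 0.6·(-6) = -7.2
E[Middle] = 0.4·(9) + 0.6·(-6) = 0
E[Bottom] = 0.4·(6) + 0.6·(4) = 4.8
Best response: Bottom (4.8 is the largest).

Bottom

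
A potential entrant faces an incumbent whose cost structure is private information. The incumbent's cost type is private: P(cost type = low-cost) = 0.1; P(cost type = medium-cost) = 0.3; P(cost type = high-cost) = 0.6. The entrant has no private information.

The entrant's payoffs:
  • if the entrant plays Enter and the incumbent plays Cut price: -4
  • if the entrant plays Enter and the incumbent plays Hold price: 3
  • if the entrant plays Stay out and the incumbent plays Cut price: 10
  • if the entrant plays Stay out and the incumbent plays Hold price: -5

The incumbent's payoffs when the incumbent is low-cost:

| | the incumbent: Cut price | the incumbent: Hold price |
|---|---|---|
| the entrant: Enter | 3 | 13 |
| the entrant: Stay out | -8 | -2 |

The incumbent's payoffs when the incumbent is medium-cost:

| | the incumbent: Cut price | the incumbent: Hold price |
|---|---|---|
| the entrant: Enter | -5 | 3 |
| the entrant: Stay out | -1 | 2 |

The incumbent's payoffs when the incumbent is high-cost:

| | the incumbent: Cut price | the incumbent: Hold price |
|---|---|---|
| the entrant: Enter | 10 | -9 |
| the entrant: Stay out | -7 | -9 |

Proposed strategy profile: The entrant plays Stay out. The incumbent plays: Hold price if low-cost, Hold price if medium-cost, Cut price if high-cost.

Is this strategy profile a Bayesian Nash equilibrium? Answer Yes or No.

A profile is a BNE iff every type of every player is best-responding given beliefs about the other side.
The entrant plays Stay out: E[Stay out] = 0.1·(-5) + 0.3·(-5) + 0.6·(10) = 4; E[Enter] = -1.2. Best-responding. ✓
The incumbent (cost type low-cost), facing Stay out: Cut price gives -8, Hold price gives -2. Proposed Hold price is best. ✓
The incumbent (cost type medium-cost), facing Stay out: Cut price gives -1, Hold price gives 2. Proposed Hold price is best. ✓
The incumbent (cost type high-cost), facing Stay out: Cut price gives -7, Hold price gives -9. Proposed Cut price is best. ✓

Yes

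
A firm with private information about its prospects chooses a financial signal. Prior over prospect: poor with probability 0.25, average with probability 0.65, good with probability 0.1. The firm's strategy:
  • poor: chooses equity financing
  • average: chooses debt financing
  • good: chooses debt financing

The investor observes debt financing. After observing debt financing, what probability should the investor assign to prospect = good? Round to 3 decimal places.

P(debt financing) = 0.25·0 + 0.65·1 + 0.1·1 = 0.75
P(good | debt financing) = (0.1·1) / 0.75 = 0.1 / 0.75 = 0.133333

0.133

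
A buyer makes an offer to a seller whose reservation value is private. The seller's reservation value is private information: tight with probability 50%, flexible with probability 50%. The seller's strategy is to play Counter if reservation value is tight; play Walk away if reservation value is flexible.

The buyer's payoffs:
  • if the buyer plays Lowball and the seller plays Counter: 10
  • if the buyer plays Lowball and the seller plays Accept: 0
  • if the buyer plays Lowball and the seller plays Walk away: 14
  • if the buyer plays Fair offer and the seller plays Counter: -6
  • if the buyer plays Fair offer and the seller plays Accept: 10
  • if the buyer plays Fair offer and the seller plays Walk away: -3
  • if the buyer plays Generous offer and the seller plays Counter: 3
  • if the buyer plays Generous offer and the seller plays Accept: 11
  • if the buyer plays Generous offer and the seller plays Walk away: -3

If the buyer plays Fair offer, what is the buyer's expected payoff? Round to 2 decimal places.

-4.50

Take the expectation over the seller's reservation value, weighting each type's action by its prior probability.
E[Fair offer] = 0.5·(-6) + 0.5·(-3) = (-3) + (-1.5) = -4.5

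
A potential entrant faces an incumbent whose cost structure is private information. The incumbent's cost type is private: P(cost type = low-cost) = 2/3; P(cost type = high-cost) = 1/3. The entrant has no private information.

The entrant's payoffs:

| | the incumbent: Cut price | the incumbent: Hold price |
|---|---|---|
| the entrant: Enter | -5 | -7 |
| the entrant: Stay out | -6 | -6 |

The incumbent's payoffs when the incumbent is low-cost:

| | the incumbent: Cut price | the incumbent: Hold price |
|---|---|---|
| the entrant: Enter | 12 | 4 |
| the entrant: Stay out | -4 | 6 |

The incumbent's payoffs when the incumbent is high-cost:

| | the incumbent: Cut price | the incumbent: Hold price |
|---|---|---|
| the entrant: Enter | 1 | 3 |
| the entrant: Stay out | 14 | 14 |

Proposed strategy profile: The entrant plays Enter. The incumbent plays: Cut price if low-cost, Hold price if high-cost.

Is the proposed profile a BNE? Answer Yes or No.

Yes

A profile is a BNE iff every type of every player is best-responding given beliefs about the other side.
The entrant plays Enter: E[Enter] = 2/3·(-5) + 1/3·(-7) = -17/3; E[Stay out] = -6. Best-responding. ✓
The incumbent (cost type low-cost), facing Enter: Cut price gives 12, Hold price gives 4. Proposed Cut price is best. ✓
The incumbent (cost type high-cost), facing Enter: Cut price gives 1, Hold price gives 3. Proposed Hold price is best. ✓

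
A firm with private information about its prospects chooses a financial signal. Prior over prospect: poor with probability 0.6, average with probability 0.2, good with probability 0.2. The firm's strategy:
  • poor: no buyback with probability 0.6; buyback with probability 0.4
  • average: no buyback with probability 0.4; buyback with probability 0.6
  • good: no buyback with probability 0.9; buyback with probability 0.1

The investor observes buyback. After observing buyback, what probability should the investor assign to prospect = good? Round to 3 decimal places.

P(buyback) = 0.6·0.4 + 0.2·0.6 + 0.2·0.1 = 0.38
P(good | buyback) = (0.2·0.1) / 0.38 = 0.02 / 0.38 = 0.0526316

0.053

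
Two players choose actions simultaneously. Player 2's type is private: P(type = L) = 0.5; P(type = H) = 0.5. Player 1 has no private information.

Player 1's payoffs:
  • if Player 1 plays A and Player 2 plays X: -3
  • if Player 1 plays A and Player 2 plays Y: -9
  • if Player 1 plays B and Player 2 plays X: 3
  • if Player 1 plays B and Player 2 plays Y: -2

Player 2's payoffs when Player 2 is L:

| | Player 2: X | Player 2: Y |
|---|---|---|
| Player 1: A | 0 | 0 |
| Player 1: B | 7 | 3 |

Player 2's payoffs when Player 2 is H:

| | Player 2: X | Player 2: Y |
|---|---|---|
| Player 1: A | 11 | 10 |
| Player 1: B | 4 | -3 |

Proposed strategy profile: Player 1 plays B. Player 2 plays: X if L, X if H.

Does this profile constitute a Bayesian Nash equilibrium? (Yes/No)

A profile is a BNE iff every type of every player is best-responding given beliefs about the other side.
Player 1 plays B: E[B] = 0.5·(3) + 0.5·(3) = 3; E[A] = -3. Best-responding. ✓
Player 2 (type L), facing B: X gives 7, Y gives 3. Proposed X is best. ✓
Player 2 (type H), facing B: X gives 4, Y gives -3. Proposed X is best. ✓

Yes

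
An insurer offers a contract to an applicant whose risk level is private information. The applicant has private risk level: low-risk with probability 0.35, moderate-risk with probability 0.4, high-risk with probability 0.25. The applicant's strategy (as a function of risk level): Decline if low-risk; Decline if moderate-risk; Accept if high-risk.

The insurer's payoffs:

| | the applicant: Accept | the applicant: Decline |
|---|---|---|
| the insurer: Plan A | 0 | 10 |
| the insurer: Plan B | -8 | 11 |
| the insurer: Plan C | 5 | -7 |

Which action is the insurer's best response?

E[Plan A] = 0.35·(10) + 0.4·(10) + 0.25·(0) = 7.5
E[Plan B] = 0.35·(11) + 0.4·(11) + 0.25·(-8) = 6.25
E[Plan C] = 0.35·(-7) + 0.4·(-7) + 0.25·(5) = -4
Best response: Plan A (7.5 is the largest).

Plan A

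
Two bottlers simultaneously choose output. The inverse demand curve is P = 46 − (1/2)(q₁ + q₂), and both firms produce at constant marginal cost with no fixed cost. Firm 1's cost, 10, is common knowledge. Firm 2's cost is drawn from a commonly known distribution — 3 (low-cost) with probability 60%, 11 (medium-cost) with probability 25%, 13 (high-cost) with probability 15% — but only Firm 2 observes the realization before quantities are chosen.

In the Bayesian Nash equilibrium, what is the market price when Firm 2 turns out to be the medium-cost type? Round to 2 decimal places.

23.08

Type-c best response for Firm 2: q₂(c) = (46 − c) − q₁/2.
Firm 1 maximizes expected profit; its first-order condition is 46 − q₁ − (1/2)E[q₂] − 10 = 0.
Substituting E[q₂] and solving: E[c₂] = 6.5, so q₁ = (46 − 2·10 + 6.5)/(3/2) = 21.6667.
q₂(medium-cost) = 24.1667, so P = 46 − (1/2)·(21.6667 + 24.1667) = 23.0833.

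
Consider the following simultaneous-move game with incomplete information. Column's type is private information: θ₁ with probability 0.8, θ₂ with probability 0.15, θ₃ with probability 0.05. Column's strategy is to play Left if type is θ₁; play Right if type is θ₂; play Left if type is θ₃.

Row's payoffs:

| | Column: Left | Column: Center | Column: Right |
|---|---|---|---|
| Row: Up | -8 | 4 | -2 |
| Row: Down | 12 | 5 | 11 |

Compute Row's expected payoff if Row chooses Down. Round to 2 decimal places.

Take the expectation over Column's type, weighting each type's action by its prior probability.
E[Down] = 0.8·12 + 0.15·11 + 0.05·12 = 9.6 + 1.65 + 0.6 = 11.85

11.85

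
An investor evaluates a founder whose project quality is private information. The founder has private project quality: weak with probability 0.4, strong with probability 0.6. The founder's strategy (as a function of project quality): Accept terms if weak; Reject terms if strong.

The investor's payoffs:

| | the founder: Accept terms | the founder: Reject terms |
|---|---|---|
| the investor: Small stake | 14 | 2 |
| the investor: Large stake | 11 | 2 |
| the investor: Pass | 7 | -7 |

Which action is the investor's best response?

Compute the investor's expected payoff for each action, taking the expectation over the founder's type.
E[Small stake] = 0.4·(14) + 0.6·(2) = 6.8
E[Large stake] = 0.4·(11) + 0.6·(2) = 5.6
E[Pass] = 0.4·(7) + 0.6·(-7) = -1.4
Best response: Small stake (6.8 is the largest).

Small stake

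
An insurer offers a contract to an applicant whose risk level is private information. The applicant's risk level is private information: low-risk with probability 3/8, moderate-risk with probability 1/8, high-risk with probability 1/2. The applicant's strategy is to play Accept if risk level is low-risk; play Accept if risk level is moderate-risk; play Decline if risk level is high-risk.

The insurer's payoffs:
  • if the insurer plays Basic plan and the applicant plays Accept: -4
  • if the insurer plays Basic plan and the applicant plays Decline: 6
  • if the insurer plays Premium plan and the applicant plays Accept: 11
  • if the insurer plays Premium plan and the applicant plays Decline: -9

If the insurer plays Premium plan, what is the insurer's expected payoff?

1

E[Premium plan] = 3/8·11 + 1/8·11 + 1/2·(-9) = 33/8 + 11/8 + (-9/2) = 1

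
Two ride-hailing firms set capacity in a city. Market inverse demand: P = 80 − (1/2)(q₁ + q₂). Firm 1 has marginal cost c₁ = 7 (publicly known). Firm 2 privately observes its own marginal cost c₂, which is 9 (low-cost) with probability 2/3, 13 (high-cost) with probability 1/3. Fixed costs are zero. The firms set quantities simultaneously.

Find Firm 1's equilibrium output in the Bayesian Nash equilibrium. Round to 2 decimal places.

50.89

Firm 2 with cost c maximizes (80 − (1/2)(q₁+q₂) − c)·q₂, giving q₂(c) = (80 − c − (1/2)q₁).
E[c₂] = 2/3·9 + 1/3·13 = 10.3333
Firm 1's FOC against E[q₂] yields q₁ = (80 − 2·7 + E[c₂])/(3/2) = (80 − 14 + 10.3333)/(3/2) = 50.8889.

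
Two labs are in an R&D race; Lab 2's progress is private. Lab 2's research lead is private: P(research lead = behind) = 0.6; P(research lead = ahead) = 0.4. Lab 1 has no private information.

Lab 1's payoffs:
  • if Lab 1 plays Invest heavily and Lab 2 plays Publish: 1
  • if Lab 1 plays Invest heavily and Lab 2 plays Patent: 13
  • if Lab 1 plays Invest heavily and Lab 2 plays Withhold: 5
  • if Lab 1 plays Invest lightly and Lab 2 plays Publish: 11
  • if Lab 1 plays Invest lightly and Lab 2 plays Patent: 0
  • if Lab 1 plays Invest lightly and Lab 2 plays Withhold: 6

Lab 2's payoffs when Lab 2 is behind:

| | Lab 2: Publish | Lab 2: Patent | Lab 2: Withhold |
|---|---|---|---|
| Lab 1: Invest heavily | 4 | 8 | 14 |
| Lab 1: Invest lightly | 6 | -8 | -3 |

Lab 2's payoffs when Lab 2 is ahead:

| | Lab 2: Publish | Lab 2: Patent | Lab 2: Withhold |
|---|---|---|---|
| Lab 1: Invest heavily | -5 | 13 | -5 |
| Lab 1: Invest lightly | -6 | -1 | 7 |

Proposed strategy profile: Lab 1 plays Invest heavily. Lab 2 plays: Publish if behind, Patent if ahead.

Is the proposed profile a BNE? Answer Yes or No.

No

Lab 1 plays Invest heavily: E[Invest heavily] = 0.6·(1) + 0.4·(13) = 5.8; E[Invest lightly] = 6.6. Not best-responding. ✗
Lab 2 (research lead behind), facing Invest heavily: Publish gives 4, Patent gives 8, Withhold gives 14. Proposed Publish is not best — profitable deviation exists. ✗
Lab 2 (research lead ahead), facing Invest heavily: Publish gives -5, Patent gives 13, Withhold gives -5. Proposed Patent is best. ✓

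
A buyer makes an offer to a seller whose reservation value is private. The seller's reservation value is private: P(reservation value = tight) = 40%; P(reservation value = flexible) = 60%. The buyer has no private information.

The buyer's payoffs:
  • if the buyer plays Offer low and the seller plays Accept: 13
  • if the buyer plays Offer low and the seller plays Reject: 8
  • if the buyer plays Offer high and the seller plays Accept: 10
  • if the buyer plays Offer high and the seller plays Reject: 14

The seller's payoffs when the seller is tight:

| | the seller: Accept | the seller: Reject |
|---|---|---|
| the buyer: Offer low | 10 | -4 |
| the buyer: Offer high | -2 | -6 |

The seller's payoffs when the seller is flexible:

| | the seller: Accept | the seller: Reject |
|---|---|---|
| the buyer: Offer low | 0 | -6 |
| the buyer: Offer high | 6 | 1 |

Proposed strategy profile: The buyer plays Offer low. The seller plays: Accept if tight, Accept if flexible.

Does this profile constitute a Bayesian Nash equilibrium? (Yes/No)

Yes

The buyer plays Offer low: E[Offer low] = 0.4·(13) + 0.6·(13) = 13; E[Offer high] = 10. Best-responding. ✓
The seller (reservation value tight), facing Offer low: Accept gives 10, Reject gives -4. Proposed Accept is best. ✓
The seller (reservation value flexible), facing Offer low: Accept gives 0, Reject gives -6. Proposed Accept is best. ✓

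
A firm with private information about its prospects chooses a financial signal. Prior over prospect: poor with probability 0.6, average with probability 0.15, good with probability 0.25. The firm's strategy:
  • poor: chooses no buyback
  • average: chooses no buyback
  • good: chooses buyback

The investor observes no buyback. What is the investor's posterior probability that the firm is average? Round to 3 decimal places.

P(no buyback) = 0.6·1 + 0.15·1 + 0.25·0 = 0.75
P(average | no buyback) = (0.15·1) / 0.75 = 0.15 / 0.75 = 0.2

0.200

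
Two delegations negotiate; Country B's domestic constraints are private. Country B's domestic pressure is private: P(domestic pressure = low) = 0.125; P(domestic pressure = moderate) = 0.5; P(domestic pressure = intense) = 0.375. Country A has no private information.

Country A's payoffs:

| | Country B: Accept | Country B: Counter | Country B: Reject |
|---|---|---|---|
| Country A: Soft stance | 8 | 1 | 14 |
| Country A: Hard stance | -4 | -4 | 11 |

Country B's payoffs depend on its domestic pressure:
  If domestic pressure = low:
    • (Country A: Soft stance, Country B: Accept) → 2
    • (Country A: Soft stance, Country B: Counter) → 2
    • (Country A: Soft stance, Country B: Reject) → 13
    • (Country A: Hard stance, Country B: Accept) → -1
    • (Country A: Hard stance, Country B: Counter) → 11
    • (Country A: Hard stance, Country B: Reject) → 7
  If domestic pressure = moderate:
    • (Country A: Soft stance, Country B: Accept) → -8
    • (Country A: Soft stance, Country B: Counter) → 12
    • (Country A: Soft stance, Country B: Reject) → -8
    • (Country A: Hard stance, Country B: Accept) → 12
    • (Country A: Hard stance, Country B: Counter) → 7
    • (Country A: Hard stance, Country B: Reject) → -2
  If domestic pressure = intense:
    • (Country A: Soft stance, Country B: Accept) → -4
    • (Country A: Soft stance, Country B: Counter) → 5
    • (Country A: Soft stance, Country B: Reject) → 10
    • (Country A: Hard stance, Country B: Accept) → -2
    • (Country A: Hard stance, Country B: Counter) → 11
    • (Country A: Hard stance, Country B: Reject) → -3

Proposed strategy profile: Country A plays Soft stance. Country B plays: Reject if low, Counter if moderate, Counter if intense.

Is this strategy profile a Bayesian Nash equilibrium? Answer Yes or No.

No

A profile is a BNE iff every type of every player is best-responding given beliefs about the other side.
Country A plays Soft stance: E[Soft stance] = 0.125·(14) + 0.5·(1) + 0.375·(1) = 2.625; E[Hard stance] = -2.125. Best-responding. ✓
Country B (domestic pressure low), facing Soft stance: Accept gives 2, Counter gives 2, Reject gives 13. Proposed Reject is best. ✓
Country B (domestic pressure moderate), facing Soft stance: Accept gives -8, Counter gives 12, Reject gives -8. Proposed Counter is best. ✓
Country B (domestic pressure intense), facing Soft stance: Accept gives -4, Counter gives 5, Reject gives 10. Proposed Counter is not best — profitable deviation exists. ✗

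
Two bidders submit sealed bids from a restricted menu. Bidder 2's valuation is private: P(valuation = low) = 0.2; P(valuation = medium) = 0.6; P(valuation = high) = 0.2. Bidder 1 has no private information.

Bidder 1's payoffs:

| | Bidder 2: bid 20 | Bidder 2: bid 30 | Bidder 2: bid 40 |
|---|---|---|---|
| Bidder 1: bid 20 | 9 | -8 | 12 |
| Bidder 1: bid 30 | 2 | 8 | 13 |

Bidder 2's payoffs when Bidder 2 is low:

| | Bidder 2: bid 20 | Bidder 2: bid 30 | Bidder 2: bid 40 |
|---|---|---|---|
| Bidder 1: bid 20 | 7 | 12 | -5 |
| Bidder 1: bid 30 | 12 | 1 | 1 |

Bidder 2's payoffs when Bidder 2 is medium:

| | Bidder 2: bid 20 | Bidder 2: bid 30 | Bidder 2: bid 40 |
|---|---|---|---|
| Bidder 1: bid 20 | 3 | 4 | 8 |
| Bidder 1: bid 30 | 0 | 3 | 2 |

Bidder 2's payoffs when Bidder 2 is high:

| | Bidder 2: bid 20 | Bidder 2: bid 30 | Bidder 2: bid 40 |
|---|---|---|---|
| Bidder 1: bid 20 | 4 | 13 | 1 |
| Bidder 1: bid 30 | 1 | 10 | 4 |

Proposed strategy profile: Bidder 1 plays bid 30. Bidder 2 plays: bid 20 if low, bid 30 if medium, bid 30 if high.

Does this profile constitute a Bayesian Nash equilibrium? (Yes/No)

Bidder 1 plays bid 30: E[bid 30] = 0.2·(2) + 0.6·(8) + 0.2·(8) = 6.8; E[bid 20] = -4.6. Best-responding. ✓
Bidder 2 (valuation low), facing bid 30: bid 20 gives 12, bid 30 gives 1, bid 40 gives 1. Proposed bid 20 is best. ✓
Bidder 2 (valuation medium), facing bid 30: bid 20 gives 0, bid 30 gives 3, bid 40 gives 2. Proposed bid 30 is best. ✓
Bidder 2 (valuation high), facing bid 30: bid 20 gives 1, bid 30 gives 10, bid 40 gives 4. Proposed bid 30 is best. ✓

Yes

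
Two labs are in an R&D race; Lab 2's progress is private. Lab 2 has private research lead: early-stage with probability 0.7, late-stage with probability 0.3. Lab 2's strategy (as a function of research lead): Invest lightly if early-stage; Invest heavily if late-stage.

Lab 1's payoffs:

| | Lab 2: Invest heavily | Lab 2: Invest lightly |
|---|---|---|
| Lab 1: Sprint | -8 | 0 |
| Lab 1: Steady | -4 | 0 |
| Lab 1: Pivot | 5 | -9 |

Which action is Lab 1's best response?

E[Sprint] = 0.7·(0) + 0.3·(-8) = -2.4
E[Steady] = 0.7·(0) + 0.3·(-4) = -1.2
E[Pivot] = 0.7·(-9) + 0.3·(5) = -4.8
Best response: Steady (-1.2 is the largest).

Steady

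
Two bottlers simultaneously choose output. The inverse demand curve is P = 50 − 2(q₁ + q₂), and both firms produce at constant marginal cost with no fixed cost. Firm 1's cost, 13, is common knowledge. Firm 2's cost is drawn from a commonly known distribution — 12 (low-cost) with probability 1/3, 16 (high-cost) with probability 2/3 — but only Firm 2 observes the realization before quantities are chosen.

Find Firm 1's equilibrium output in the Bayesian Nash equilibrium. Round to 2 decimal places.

6.44

Type-c best response for Firm 2: q₂(c) = (50 − c)/4 − q₁/2.
Firm 1 maximizes expected profit; its first-order condition is 50 − 4q₁ − 2E[q₂] − 13 = 0.
Substituting E[q₂] and solving: E[c₂] = 14.6667, so q₁ = (50 − 2·13 + 14.6667)/6 = 6.44444.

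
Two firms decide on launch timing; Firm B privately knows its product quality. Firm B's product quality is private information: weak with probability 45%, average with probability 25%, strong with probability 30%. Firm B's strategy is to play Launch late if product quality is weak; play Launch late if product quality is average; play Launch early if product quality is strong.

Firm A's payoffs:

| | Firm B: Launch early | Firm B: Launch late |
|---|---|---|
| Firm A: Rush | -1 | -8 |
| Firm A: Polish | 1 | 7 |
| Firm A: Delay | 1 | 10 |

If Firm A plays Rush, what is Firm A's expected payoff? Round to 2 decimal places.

Take the expectation over Firm B's product quality, weighting each type's action by its prior probability.
E[Rush] = 0.45·(-8) + 0.25·(-8) + 0.3·(-1) = (-3.6) + (-2) + (-0.3) = -5.9

-5.90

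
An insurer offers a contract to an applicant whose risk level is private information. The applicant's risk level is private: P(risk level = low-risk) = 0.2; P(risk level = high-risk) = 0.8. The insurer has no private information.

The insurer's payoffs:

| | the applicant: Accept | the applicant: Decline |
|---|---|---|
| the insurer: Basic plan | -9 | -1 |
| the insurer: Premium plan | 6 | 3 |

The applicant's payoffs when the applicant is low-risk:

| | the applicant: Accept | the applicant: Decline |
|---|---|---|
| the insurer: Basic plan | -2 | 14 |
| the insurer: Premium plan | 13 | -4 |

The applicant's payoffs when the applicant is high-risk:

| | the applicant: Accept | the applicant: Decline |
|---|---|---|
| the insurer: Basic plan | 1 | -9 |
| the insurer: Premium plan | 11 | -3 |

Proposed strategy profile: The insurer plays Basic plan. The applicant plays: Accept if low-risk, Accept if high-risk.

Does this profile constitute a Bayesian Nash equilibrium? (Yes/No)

The insurer plays Basic plan: E[Basic plan] = 0.2·(-9) + 0.8·(-9) = -9; E[Premium plan] = 6. Not best-responding. ✗
The applicant (risk level low-risk), facing Basic plan: Accept gives -2, Decline gives 14. Proposed Accept is not best — profitable deviation exists. ✗
The applicant (risk level high-risk), facing Basic plan: Accept gives 1, Decline gives -9. Proposed Accept is best. ✓

No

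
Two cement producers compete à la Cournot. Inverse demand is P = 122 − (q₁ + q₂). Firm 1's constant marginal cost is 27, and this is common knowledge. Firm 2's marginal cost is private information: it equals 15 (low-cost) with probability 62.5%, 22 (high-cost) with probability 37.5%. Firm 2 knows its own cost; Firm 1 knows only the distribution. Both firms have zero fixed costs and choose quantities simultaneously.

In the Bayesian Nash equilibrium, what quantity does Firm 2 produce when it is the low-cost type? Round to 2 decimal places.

Type-c best response for Firm 2: q₂(c) = (122 − c)/2 − q₁/2.
Firm 1 maximizes expected profit; its first-order condition is 122 − 2q₁ − E[q₂] − 27 = 0.
Substituting E[q₂] and solving: E[c₂] = 17.625, so q₁ = (122 − 2·27 + 17.625)/3 = 28.5417.
q₂(low-cost) = (122 − 15 − 28.5417)/2 = 39.2292.

39.23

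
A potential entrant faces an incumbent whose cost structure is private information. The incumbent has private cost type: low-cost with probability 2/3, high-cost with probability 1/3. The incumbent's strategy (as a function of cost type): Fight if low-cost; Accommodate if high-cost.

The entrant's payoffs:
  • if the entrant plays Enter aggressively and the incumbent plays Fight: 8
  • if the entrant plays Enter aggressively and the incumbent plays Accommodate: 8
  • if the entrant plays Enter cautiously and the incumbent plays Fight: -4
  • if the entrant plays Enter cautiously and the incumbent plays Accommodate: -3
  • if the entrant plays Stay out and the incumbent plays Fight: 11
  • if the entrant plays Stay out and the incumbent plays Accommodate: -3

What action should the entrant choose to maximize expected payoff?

Compute the entrant's expected payoff for each action, taking the expectation over the incumbent's type.
E[Enter aggressively] = 2/3·(8) + 1/3·(8) = 8
E[Enter cautiously] = 2/3·(-4) + 1/3·(-3) = -11/3
E[Stay out] = 2/3·(11) + 1/3·(-3) = 19/3
Best response: Enter aggressively (8 is the largest).

Enter aggressively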